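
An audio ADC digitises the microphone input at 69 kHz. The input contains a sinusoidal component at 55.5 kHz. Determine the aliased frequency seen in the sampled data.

55.5 kHz > fs/2 = 34.5 kHz, folds to fs − 55.5 kHz = 13.5 kHz.

13.5 kHz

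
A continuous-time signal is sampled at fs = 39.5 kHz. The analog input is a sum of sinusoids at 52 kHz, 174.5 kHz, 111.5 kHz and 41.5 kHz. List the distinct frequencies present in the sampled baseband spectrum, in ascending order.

2 kHz, 7 kHz, 12.5 kHz, 16.5 kHz

fs/2 = 19.75 kHz.
52 kHz mod fs = 12.5 kHz.
12.5 kHz ≤ fs/2 = 19.75 kHz, appears at 12.5 kHz.
174.5 kHz mod fs = 16.5 kHz.
16.5 kHz ≤ fs/2 = 19.75 kHz, appears at 16.5 kHz.
111.5 kHz mod fs = 32.5 kHz.
32.5 kHz > fs/2 = 19.75 kHz, folds to fs − 32.5 kHz = 7 kHz.
41.5 kHz mod fs = 2 kHz.
2 kHz ≤ fs/2 = 19.75 kHz, appears at 2 kHz.
Distinct values: {2 kHz, 7 kHz, 12.5 kHz, 16.5 kHz}.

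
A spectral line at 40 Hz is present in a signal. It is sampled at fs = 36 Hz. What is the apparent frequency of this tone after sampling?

4 Hz

40 Hz mod fs = 4 Hz.
4 Hz ≤ fs/2 = 18 Hz, appears at 4 Hz.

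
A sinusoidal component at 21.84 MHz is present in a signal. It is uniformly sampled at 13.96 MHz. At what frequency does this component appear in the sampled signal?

21.84 MHz mod fs = 7.88 MHz.
7.88 MHz > fs/2 = 6.98 MHz, folds to fs − 7.88 MHz = 6.08 MHz.

6.08 MHz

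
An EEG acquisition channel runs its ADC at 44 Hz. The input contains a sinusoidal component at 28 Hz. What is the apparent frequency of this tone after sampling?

16 Hz

28 Hz > fs/2 = 22 Hz, folds to fs − 28 Hz = 16 Hz.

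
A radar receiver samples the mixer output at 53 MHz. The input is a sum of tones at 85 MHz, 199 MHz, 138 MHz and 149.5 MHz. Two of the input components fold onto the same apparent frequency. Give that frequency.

fs/2 = 26.5 MHz.
85 MHz mod fs = 32 MHz.
32 MHz > fs/2 = 26.5 MHz, folds to fs − 32 MHz = 21 MHz.
199 MHz mod fs = 40 MHz.
40 MHz > fs/2 = 26.5 MHz, folds to fs − 40 MHz = 13 MHz.
138 MHz mod fs = 32 MHz.
32 MHz > fs/2 = 26.5 MHz, folds to fs − 32 MHz = 21 MHz.
149.5 MHz mod fs = 43.5 MHz.
43.5 MHz > fs/2 = 26.5 MHz, folds to fs − 43.5 MHz = 9.5 MHz.
85 MHz and 138 MHz both map to 21 MHz.

21 MHz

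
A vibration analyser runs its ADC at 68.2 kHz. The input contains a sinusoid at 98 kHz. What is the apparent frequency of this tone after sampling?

29.8 kHz

98 kHz mod fs = 29.8 kHz.
29.8 kHz ≤ fs/2 = 34.1 kHz, appears at 29.8 kHz.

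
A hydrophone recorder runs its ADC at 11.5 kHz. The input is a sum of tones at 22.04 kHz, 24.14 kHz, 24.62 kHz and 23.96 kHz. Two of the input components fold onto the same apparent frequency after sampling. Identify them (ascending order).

fs/2 = 5.75 kHz.
22.04 kHz mod fs = 10.54 kHz.
10.54 kHz > fs/2 = 5.75 kHz, folds to fs − 10.54 kHz = 0.96 kHz.
24.14 kHz mod fs = 1.14 kHz.
1.14 kHz ≤ fs/2 = 5.75 kHz, appears at 1.14 kHz.
24.62 kHz mod fs = 1.62 kHz.
1.62 kHz ≤ fs/2 = 5.75 kHz, appears at 1.62 kHz.
23.96 kHz mod fs = 0.96 kHz.
0.96 kHz ≤ fs/2 = 5.75 kHz, appears at 0.96 kHz.
22.04 kHz and 23.96 kHz both map to 0.96 kHz.

22.04 kHz, 23.96 kHz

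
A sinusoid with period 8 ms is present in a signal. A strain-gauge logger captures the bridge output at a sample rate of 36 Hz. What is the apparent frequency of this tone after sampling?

T = 8 ms → f = 1/T = 125 Hz.
125 Hz mod fs = 17 Hz.
17 Hz ≤ fs/2 = 18 Hz, appears at 17 Hz.

17 Hz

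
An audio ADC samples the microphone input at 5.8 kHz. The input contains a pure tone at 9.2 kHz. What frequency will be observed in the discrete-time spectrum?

9.2 kHz mod fs = 3.4 kHz.
3.4 kHz > fs/2 = 2.9 kHz, folds to fs − 3.4 kHz = 2.4 kHz.

2.4 kHz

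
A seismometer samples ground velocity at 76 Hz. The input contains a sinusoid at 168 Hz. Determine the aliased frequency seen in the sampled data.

16 Hz

168 Hz mod fs = 16 Hz.
16 Hz ≤ fs/2 = 38 Hz, appears at 16 Hz.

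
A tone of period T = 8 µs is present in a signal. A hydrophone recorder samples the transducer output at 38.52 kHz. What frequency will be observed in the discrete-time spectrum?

T = 8 µs → f = 1/T = 125 kHz.
125 kHz mod fs = 9.44 kHz.
9.44 kHz ≤ fs/2 = 19.26 kHz, appears at 9.44 kHz.

9.44 kHz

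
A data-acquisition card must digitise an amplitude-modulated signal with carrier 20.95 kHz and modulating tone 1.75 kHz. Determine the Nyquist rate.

AM sidebands sit at fc ± fm = 19.2 kHz and 22.7 kHz.
Highest-frequency component: 22.7 kHz.
Nyquist rate = 2 × 22.7 kHz = 45.4 kHz.

45.4 kHz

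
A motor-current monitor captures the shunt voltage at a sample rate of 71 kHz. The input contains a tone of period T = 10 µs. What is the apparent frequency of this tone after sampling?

T = 10 µs → f = 1/T = 100 kHz.
100 kHz mod fs = 29 kHz.
29 kHz ≤ fs/2 = 35.5 kHz, appears at 29 kHz.

29 kHz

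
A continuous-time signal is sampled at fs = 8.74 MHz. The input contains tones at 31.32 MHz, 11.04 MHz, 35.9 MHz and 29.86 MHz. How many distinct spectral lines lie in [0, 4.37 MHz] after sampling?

fs/2 = 4.37 MHz.
31.32 MHz mod fs = 5.1 MHz.
5.1 MHz > fs/2 = 4.37 MHz, folds to fs − 5.1 MHz = 3.64 MHz.
11.04 MHz mod fs = 2.3 MHz.
2.3 MHz ≤ fs/2 = 4.37 MHz, appears at 2.3 MHz.
35.9 MHz mod fs = 0.94 MHz.
0.94 MHz ≤ fs/2 = 4.37 MHz, appears at 0.94 MHz.
29.86 MHz mod fs = 3.64 MHz.
3.64 MHz ≤ fs/2 = 4.37 MHz, appears at 3.64 MHz.
Distinct values: {0.94 MHz, 2.3 MHz, 3.64 MHz} → 3.

3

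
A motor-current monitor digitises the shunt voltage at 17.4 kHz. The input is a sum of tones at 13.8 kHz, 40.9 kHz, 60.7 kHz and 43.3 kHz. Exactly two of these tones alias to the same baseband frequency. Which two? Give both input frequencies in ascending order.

fs/2 = 8.7 kHz.
13.8 kHz > fs/2 = 8.7 kHz, folds to fs − 13.8 kHz = 3.6 kHz.
40.9 kHz mod fs = 6.1 kHz.
6.1 kHz ≤ fs/2 = 8.7 kHz, appears at 6.1 kHz.
60.7 kHz mod fs = 8.5 kHz.
8.5 kHz ≤ fs/2 = 8.7 kHz, appears at 8.5 kHz.
43.3 kHz mod fs = 8.5 kHz.
8.5 kHz ≤ fs/2 = 8.7 kHz, appears at 8.5 kHz.
43.3 kHz and 60.7 kHz both map to 8.5 kHz.

43.3 kHz, 60.7 kHz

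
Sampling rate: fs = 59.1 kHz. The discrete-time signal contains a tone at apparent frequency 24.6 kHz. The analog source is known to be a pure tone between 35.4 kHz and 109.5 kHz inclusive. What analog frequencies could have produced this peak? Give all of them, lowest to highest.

Frequencies that alias to 24.6 kHz are k·fs ± 24.6 kHz for integer k ≥ 0.
k=0: 24.6 kHz.
k=1: 34.5 kHz, 83.7 kHz.
k=2: 93.6 kHz, 142.8 kHz.
k=3: 152.7 kHz, 201.9 kHz.
Within [35.4 kHz, 109.5 kHz]: 83.7 kHz, 93.6 kHz.

83.7 kHz, 93.6 kHz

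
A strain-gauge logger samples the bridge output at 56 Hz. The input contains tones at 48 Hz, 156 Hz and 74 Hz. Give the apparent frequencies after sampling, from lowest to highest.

fs/2 = 28 Hz.
48 Hz > fs/2 = 28 Hz, folds to fs − 48 Hz = 8 Hz.
156 Hz mod fs = 44 Hz.
44 Hz > fs/2 = 28 Hz, folds to fs − 44 Hz = 12 Hz.
74 Hz mod fs = 18 Hz.
18 Hz ≤ fs/2 = 28 Hz, appears at 18 Hz.
Distinct values: {8 Hz, 12 Hz, 18 Hz}.

8 Hz, 12 Hz, 18 Hz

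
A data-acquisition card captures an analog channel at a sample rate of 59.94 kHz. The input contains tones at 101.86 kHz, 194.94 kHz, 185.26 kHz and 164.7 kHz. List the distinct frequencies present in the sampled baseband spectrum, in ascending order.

fs/2 = 29.97 kHz.
101.86 kHz mod fs = 41.92 kHz.
41.92 kHz > fs/2 = 29.97 kHz, folds to fs − 41.92 kHz = 18.02 kHz.
194.94 kHz mod fs = 15.12 kHz.
15.12 kHz ≤ fs/2 = 29.97 kHz, appears at 15.12 kHz.
185.26 kHz mod fs = 5.44 kHz.
5.44 kHz ≤ fs/2 = 29.97 kHz, appears at 5.44 kHz.
164.7 kHz mod fs = 44.82 kHz.
44.82 kHz > fs/2 = 29.97 kHz, folds to fs − 44.82 kHz = 15.12 kHz.
Distinct values: {5.44 kHz, 15.12 kHz, 18.02 kHz}.

5.44 kHz, 15.12 kHz, 18.02 kHz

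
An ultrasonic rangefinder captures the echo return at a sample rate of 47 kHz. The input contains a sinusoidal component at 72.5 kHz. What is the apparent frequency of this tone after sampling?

72.5 kHz mod fs = 25.5 kHz.
25.5 kHz > fs/2 = 23.5 kHz, folds to fs − 25.5 kHz = 21.5 kHz.

21.5 kHz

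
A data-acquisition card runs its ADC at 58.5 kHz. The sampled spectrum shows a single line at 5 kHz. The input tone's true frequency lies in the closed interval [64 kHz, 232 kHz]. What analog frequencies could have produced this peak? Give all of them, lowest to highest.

Frequencies that alias to 5 kHz are k·fs ± 5 kHz for integer k ≥ 0.
k=0: 5 kHz.
k=1: 53.5 kHz, 63.5 kHz.
k=2: 112 kHz, 122 kHz.
k=3: 170.5 kHz, 180.5 kHz.
k=4: 229 kHz, 239 kHz.
k=5: 287.5 kHz, 297.5 kHz.
Within [64 kHz, 232 kHz]: 112 kHz, 122 kHz, 170.5 kHz, 180.5 kHz, 229 kHz.

112 kHz, 122 kHz, 170.5 kHz, 180.5 kHz, 229 kHz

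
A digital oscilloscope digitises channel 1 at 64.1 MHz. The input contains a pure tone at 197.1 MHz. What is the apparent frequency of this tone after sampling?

4.8 MHz

197.1 MHz mod fs = 4.8 MHz.
4.8 MHz ≤ fs/2 = 32.05 MHz, appears at 4.8 MHz.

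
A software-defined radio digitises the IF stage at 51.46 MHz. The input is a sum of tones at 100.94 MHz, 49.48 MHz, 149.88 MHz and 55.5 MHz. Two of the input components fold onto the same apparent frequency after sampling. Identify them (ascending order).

fs/2 = 25.73 MHz.
100.94 MHz mod fs = 49.48 MHz.
49.48 MHz > fs/2 = 25.73 MHz, folds to fs − 49.48 MHz = 1.98 MHz.
49.48 MHz > fs/2 = 25.73 MHz, folds to fs − 49.48 MHz = 1.98 MHz.
149.88 MHz mod fs = 46.96 MHz.
46.96 MHz > fs/2 = 25.73 MHz, folds to fs − 46.96 MHz = 4.5 MHz.
55.5 MHz mod fs = 4.04 MHz.
4.04 MHz ≤ fs/2 = 25.73 MHz, appears at 4.04 MHz.
49.48 MHz and 100.94 MHz both map to 1.98 MHz.

49.48 MHz, 100.94 MHz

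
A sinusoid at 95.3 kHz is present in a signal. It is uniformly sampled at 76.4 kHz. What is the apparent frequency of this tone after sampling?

95.3 kHz mod fs = 18.9 kHz.
18.9 kHz ≤ fs/2 = 38.2 kHz, appears at 18.9 kHz.

18.9 kHz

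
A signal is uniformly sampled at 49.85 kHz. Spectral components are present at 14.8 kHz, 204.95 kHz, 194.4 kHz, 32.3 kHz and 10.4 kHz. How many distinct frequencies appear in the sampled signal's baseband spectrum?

fs/2 = 24.925 kHz.
14.8 kHz ≤ fs/2 = 24.925 kHz, passes unchanged.
204.95 kHz mod fs = 5.55 kHz.
5.55 kHz ≤ fs/2 = 24.925 kHz, appears at 5.55 kHz.
194.4 kHz mod fs = 44.85 kHz.
44.85 kHz > fs/2 = 24.925 kHz, folds to fs − 44.85 kHz = 5 kHz.
32.3 kHz > fs/2 = 24.925 kHz, folds to fs − 32.3 kHz = 17.55 kHz.
10.4 kHz ≤ fs/2 = 24.925 kHz, passes unchanged.
Distinct values: {5 kHz, 5.55 kHz, 10.4 kHz, 14.8 kHz, 17.55 kHz} → 5.

5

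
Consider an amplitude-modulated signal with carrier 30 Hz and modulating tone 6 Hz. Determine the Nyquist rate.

AM sidebands sit at fc ± fm = 24 Hz and 36 Hz.
Highest-frequency component: 36 Hz.
Nyquist rate = 2 × 36 Hz = 72 Hz.

72 Hz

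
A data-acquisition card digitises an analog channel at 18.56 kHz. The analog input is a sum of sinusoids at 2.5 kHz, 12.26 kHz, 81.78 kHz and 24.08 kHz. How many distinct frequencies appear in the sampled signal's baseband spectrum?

4

fs/2 = 9.28 kHz.
2.5 kHz ≤ fs/2 = 9.28 kHz, passes unchanged.
12.26 kHz > fs/2 = 9.28 kHz, folds to fs − 12.26 kHz = 6.3 kHz.
81.78 kHz mod fs = 7.54 kHz.
7.54 kHz ≤ fs/2 = 9.28 kHz, appears at 7.54 kHz.
24.08 kHz mod fs = 5.52 kHz.
5.52 kHz ≤ fs/2 = 9.28 kHz, appears at 5.52 kHz.
Distinct values: {2.5 kHz, 5.52 kHz, 6.3 kHz, 7.54 kHz} → 4.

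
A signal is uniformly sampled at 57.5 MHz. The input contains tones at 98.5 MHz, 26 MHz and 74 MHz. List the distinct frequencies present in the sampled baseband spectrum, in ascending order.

16.5 MHz, 26 MHz

fs/2 = 28.75 MHz.
98.5 MHz mod fs = 41 MHz.
41 MHz > fs/2 = 28.75 MHz, folds to fs − 41 MHz = 16.5 MHz.
26 MHz ≤ fs/2 = 28.75 MHz, passes unchanged.
74 MHz mod fs = 16.5 MHz.
16.5 MHz ≤ fs/2 = 28.75 MHz, appears at 16.5 MHz.
Distinct values: {16.5 MHz, 26 MHz}.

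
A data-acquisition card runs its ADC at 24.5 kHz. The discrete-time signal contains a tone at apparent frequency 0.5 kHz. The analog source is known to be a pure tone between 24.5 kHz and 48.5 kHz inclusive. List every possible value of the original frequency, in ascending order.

Frequencies that alias to 0.5 kHz are k·fs ± 0.5 kHz for integer k ≥ 0.
k=0: 0.5 kHz.
k=1: 24 kHz, 25 kHz.
k=2: 48.5 kHz, 49.5 kHz.
k=3: 73 kHz, 74 kHz.
Within [24.5 kHz, 48.5 kHz]: 25 kHz, 48.5 kHz.

25 kHz, 48.5 kHz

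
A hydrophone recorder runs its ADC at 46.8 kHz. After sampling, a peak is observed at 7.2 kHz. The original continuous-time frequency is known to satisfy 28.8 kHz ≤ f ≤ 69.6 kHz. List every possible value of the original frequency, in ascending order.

39.6 kHz, 54 kHz

Frequencies that alias to 7.2 kHz are k·fs ± 7.2 kHz for integer k ≥ 0.
k=0: 7.2 kHz.
k=1: 39.6 kHz, 54 kHz.
k=2: 86.4 kHz, 100.8 kHz.
Within [28.8 kHz, 69.6 kHz]: 39.6 kHz, 54 kHz.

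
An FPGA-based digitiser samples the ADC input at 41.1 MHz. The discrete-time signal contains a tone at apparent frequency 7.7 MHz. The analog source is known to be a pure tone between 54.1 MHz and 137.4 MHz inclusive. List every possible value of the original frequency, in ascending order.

74.5 MHz, 89.9 MHz, 115.6 MHz, 131 MHz

Frequencies that alias to 7.7 MHz are k·fs ± 7.7 MHz for integer k ≥ 0.
k=0: 7.7 MHz.
k=1: 33.4 MHz, 48.8 MHz.
k=2: 74.5 MHz, 89.9 MHz.
k=3: 115.6 MHz, 131 MHz.
k=4: 156.7 MHz, 172.1 MHz.
Within [54.1 MHz, 137.4 MHz]: 74.5 MHz, 89.9 MHz, 115.6 MHz, 131 MHz.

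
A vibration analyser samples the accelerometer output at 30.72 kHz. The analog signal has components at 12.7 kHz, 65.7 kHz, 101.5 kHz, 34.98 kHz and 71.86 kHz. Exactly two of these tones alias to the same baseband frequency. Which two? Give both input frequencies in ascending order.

fs/2 = 15.36 kHz.
12.7 kHz ≤ fs/2 = 15.36 kHz, passes unchanged.
65.7 kHz mod fs = 4.26 kHz.
4.26 kHz ≤ fs/2 = 15.36 kHz, appears at 4.26 kHz.
101.5 kHz mod fs = 9.34 kHz.
9.34 kHz ≤ fs/2 = 15.36 kHz, appears at 9.34 kHz.
34.98 kHz mod fs = 4.26 kHz.
4.26 kHz ≤ fs/2 = 15.36 kHz, appears at 4.26 kHz.
71.86 kHz mod fs = 10.42 kHz.
10.42 kHz ≤ fs/2 = 15.36 kHz, appears at 10.42 kHz.
34.98 kHz and 65.7 kHz both map to 4.26 kHz.

34.98 kHz, 65.7 kHz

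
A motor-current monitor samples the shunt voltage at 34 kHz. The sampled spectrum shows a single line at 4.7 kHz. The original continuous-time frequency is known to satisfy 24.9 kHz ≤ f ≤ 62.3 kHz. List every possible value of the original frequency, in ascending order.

29.3 kHz, 38.7 kHz

Frequencies that alias to 4.7 kHz are k·fs ± 4.7 kHz for integer k ≥ 0.
k=0: 4.7 kHz.
k=1: 29.3 kHz, 38.7 kHz.
k=2: 63.3 kHz, 72.7 kHz.
Within [24.9 kHz, 62.3 kHz]: 29.3 kHz, 38.7 kHz.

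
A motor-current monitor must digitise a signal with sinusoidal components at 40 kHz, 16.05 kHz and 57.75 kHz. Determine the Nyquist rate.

Highest-frequency component: 57.75 kHz.
Nyquist rate = 2 × 57.75 kHz = 115.5 kHz.

115.5 kHz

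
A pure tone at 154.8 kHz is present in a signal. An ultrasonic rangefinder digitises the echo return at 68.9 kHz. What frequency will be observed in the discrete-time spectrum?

17 kHz

154.8 kHz mod fs = 17 kHz.
17 kHz ≤ fs/2 = 34.45 kHz, appears at 17 kHz.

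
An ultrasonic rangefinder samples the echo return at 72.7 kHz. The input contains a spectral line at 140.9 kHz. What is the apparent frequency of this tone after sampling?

140.9 kHz mod fs = 68.2 kHz.
68.2 kHz > fs/2 = 36.35 kHz, folds to fs − 68.2 kHz = 4.5 kHz.

4.5 kHz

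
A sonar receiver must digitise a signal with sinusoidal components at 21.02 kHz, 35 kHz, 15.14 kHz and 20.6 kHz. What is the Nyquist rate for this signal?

Highest-frequency component: 35 kHz.
Nyquist rate = 2 × 35 kHz = 70 kHz.

70 kHz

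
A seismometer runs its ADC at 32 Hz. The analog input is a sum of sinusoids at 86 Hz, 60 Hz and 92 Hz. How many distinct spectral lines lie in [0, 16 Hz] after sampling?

2

fs/2 = 16 Hz.
86 Hz mod fs = 22 Hz.
22 Hz > fs/2 = 16 Hz, folds to fs − 22 Hz = 10 Hz.
60 Hz mod fs = 28 Hz.
28 Hz > fs/2 = 16 Hz, folds to fs − 28 Hz = 4 Hz.
92 Hz mod fs = 28 Hz.
28 Hz > fs/2 = 16 Hz, folds to fs − 28 Hz = 4 Hz.
Distinct values: {4 Hz, 10 Hz} → 2.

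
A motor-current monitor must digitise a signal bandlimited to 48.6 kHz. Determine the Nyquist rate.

97.2 kHz

Nyquist rate = 2 × 48.6 kHz = 97.2 kHz.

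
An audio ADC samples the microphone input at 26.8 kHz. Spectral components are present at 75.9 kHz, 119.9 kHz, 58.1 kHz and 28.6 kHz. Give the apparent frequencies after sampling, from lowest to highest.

1.8 kHz, 4.5 kHz, 12.7 kHz

fs/2 = 13.4 kHz.
75.9 kHz mod fs = 22.3 kHz.
22.3 kHz > fs/2 = 13.4 kHz, folds to fs − 22.3 kHz = 4.5 kHz.
119.9 kHz mod fs = 12.7 kHz.
12.7 kHz ≤ fs/2 = 13.4 kHz, appears at 12.7 kHz.
58.1 kHz mod fs = 4.5 kHz.
4.5 kHz ≤ fs/2 = 13.4 kHz, appears at 4.5 kHz.
28.6 kHz mod fs = 1.8 kHz.
1.8 kHz ≤ fs/2 = 13.4 kHz, appears at 1.8 kHz.
Distinct values: {1.8 kHz, 4.5 kHz, 12.7 kHz}.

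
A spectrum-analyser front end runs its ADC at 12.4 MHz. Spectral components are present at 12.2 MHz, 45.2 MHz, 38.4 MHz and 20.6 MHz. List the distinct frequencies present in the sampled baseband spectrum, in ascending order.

fs/2 = 6.2 MHz.
12.2 MHz > fs/2 = 6.2 MHz, folds to fs − 12.2 MHz = 0.2 MHz.
45.2 MHz mod fs = 8 MHz.
8 MHz > fs/2 = 6.2 MHz, folds to fs − 8 MHz = 4.4 MHz.
38.4 MHz mod fs = 1.2 MHz.
1.2 MHz ≤ fs/2 = 6.2 MHz, appears at 1.2 MHz.
20.6 MHz mod fs = 8.2 MHz.
8.2 MHz > fs/2 = 6.2 MHz, folds to fs − 8.2 MHz = 4.2 MHz.
Distinct values: {0.2 MHz, 1.2 MHz, 4.2 MHz, 4.4 MHz}.

0.2 MHz, 1.2 MHz, 4.2 MHz, 4.4 MHz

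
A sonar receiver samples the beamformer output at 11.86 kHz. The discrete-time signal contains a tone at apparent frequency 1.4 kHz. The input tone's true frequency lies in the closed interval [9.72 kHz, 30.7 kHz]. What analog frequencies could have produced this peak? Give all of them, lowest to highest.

Frequencies that alias to 1.4 kHz are k·fs ± 1.4 kHz for integer k ≥ 0.
k=0: 1.4 kHz.
k=1: 10.46 kHz, 13.26 kHz.
k=2: 22.32 kHz, 25.12 kHz.
k=3: 34.18 kHz, 36.98 kHz.
Within [9.72 kHz, 30.7 kHz]: 10.46 kHz, 13.26 kHz, 22.32 kHz, 25.12 kHz.

10.46 kHz, 13.26 kHz, 22.32 kHz, 25.12 kHz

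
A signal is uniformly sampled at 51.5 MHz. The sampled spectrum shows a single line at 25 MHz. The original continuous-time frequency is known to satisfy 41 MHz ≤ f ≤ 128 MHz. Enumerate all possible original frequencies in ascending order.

76.5 MHz, 78 MHz, 128 MHz

Frequencies that alias to 25 MHz are k·fs ± 25 MHz for integer k ≥ 0.
k=0: 25 MHz.
k=1: 26.5 MHz, 76.5 MHz.
k=2: 78 MHz, 128 MHz.
k=3: 129.5 MHz, 179.5 MHz.
Within [41 MHz, 128 MHz]: 76.5 MHz, 78 MHz, 128 MHz.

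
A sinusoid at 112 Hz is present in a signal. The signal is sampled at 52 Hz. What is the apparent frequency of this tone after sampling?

112 Hz mod fs = 8 Hz.
8 Hz ≤ fs/2 = 26 Hz, appears at 8 Hz.

8 Hz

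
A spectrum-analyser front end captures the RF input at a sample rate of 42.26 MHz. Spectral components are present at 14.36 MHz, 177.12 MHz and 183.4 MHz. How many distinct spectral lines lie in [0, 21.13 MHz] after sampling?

2

fs/2 = 21.13 MHz.
14.36 MHz ≤ fs/2 = 21.13 MHz, passes unchanged.
177.12 MHz mod fs = 8.08 MHz.
8.08 MHz ≤ fs/2 = 21.13 MHz, appears at 8.08 MHz.
183.4 MHz mod fs = 14.36 MHz.
14.36 MHz ≤ fs/2 = 21.13 MHz, appears at 14.36 MHz.
Distinct values: {8.08 MHz, 14.36 MHz} → 2.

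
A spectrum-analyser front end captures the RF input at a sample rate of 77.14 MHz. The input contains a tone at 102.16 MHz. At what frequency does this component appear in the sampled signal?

25.02 MHz

102.16 MHz mod fs = 25.02 MHz.
25.02 MHz ≤ fs/2 = 38.57 MHz, appears at 25.02 MHz.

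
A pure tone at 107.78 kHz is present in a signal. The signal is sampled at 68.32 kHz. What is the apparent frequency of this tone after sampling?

28.86 kHz

107.78 kHz mod fs = 39.46 kHz.
39.46 kHz > fs/2 = 34.16 kHz, folds to fs − 39.46 kHz = 28.86 kHz.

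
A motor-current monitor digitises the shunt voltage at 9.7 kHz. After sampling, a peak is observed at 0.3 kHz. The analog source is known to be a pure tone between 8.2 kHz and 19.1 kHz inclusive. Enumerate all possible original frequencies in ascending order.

Frequencies that alias to 0.3 kHz are k·fs ± 0.3 kHz for integer k ≥ 0.
k=0: 0.3 kHz.
k=1: 9.4 kHz, 10 kHz.
k=2: 19.1 kHz, 19.7 kHz.
k=3: 28.8 kHz, 29.4 kHz.
Within [8.2 kHz, 19.1 kHz]: 9.4 kHz, 10 kHz, 19.1 kHz.

9.4 kHz, 10 kHz, 19.1 kHz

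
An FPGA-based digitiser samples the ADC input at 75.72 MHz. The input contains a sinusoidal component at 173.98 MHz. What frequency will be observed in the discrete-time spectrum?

173.98 MHz mod fs = 22.54 MHz.
22.54 MHz ≤ fs/2 = 37.86 MHz, appears at 22.54 MHz.

22.54 MHz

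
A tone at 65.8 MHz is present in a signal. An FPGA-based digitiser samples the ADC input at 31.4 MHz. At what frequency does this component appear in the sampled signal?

3 MHz

65.8 MHz mod fs = 3 MHz.
3 MHz ≤ fs/2 = 15.7 MHz, appears at 3 MHz.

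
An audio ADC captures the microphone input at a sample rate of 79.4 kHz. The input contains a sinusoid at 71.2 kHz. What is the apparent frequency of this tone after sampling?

71.2 kHz > fs/2 = 39.7 kHz, folds to fs − 71.2 kHz = 8.2 kHz.

8.2 kHz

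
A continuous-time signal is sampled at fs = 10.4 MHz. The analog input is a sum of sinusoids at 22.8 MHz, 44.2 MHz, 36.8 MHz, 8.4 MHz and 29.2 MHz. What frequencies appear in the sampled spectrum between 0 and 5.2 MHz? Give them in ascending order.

2 MHz, 2.6 MHz, 4.8 MHz

fs/2 = 5.2 MHz.
22.8 MHz mod fs = 2 MHz.
2 MHz ≤ fs/2 = 5.2 MHz, appears at 2 MHz.
44.2 MHz mod fs = 2.6 MHz.
2.6 MHz ≤ fs/2 = 5.2 MHz, appears at 2.6 MHz.
36.8 MHz mod fs = 5.6 MHz.
5.6 MHz > fs/2 = 5.2 MHz, folds to fs − 5.6 MHz = 4.8 MHz.
8.4 MHz > fs/2 = 5.2 MHz, folds to fs − 8.4 MHz = 2 MHz.
29.2 MHz mod fs = 8.4 MHz.
8.4 MHz > fs/2 = 5.2 MHz, folds to fs − 8.4 MHz = 2 MHz.
Distinct values: {2 MHz, 2.6 MHz, 4.8 MHz}.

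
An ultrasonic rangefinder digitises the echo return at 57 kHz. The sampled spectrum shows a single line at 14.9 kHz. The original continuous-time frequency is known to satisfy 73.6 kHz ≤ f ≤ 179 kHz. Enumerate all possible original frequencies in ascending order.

Frequencies that alias to 14.9 kHz are k·fs ± 14.9 kHz for integer k ≥ 0.
k=0: 14.9 kHz.
k=1: 42.1 kHz, 71.9 kHz.
k=2: 99.1 kHz, 128.9 kHz.
k=3: 156.1 kHz, 185.9 kHz.
k=4: 213.1 kHz, 242.9 kHz.
Within [73.6 kHz, 179 kHz]: 99.1 kHz, 128.9 kHz, 156.1 kHz.

99.1 kHz, 128.9 kHz, 156.1 kHz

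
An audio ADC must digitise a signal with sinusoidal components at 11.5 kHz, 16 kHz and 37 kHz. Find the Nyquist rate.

74 kHz

Highest-frequency component: 37 kHz.
Nyquist rate = 2 × 37 kHz = 74 kHz.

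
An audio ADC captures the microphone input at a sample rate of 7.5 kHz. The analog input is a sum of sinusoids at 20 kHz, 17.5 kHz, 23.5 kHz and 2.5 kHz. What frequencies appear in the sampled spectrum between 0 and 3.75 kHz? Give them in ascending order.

1 kHz, 2.5 kHz

fs/2 = 3.75 kHz.
20 kHz mod fs = 5 kHz.
5 kHz > fs/2 = 3.75 kHz, folds to fs − 5 kHz = 2.5 kHz.
17.5 kHz mod fs = 2.5 kHz.
2.5 kHz ≤ fs/2 = 3.75 kHz, appears at 2.5 kHz.
23.5 kHz mod fs = 1 kHz.
1 kHz ≤ fs/2 = 3.75 kHz, appears at 1 kHz.
2.5 kHz ≤ fs/2 = 3.75 kHz, passes unchanged.
Distinct values: {1 kHz, 2.5 kHz}.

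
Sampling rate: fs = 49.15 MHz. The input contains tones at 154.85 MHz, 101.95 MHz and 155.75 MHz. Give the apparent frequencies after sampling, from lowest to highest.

3.65 MHz, 7.4 MHz, 8.3 MHz

fs/2 = 24.575 MHz.
154.85 MHz mod fs = 7.4 MHz.
7.4 MHz ≤ fs/2 = 24.575 MHz, appears at 7.4 MHz.
101.95 MHz mod fs = 3.65 MHz.
3.65 MHz ≤ fs/2 = 24.575 MHz, appears at 3.65 MHz.
155.75 MHz mod fs = 8.3 MHz.
8.3 MHz ≤ fs/2 = 24.575 MHz, appears at 8.3 MHz.
Distinct values: {3.65 MHz, 7.4 MHz, 8.3 MHz}.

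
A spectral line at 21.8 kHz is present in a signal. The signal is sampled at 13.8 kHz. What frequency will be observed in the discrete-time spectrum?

5.8 kHz

21.8 kHz mod fs = 8 kHz.
8 kHz > fs/2 = 6.9 kHz, folds to fs − 8 kHz = 5.8 kHz.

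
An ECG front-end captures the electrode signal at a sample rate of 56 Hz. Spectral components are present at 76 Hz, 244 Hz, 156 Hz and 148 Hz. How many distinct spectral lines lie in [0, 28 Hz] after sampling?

2

fs/2 = 28 Hz.
76 Hz mod fs = 20 Hz.
20 Hz ≤ fs/2 = 28 Hz, appears at 20 Hz.
244 Hz mod fs = 20 Hz.
20 Hz ≤ fs/2 = 28 Hz, appears at 20 Hz.
156 Hz mod fs = 44 Hz.
44 Hz > fs/2 = 28 Hz, folds to fs − 44 Hz = 12 Hz.
148 Hz mod fs = 36 Hz.
36 Hz > fs/2 = 28 Hz, folds to fs − 36 Hz = 20 Hz.
Distinct values: {12 Hz, 20 Hz} → 2.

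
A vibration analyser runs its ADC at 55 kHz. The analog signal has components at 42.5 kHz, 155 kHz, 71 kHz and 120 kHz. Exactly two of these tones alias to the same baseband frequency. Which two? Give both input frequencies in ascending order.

120 kHz, 155 kHz

fs/2 = 27.5 kHz.
42.5 kHz > fs/2 = 27.5 kHz, folds to fs − 42.5 kHz = 12.5 kHz.
155 kHz mod fs = 45 kHz.
45 kHz > fs/2 = 27.5 kHz, folds to fs − 45 kHz = 10 kHz.
71 kHz mod fs = 16 kHz.
16 kHz ≤ fs/2 = 27.5 kHz, appears at 16 kHz.
120 kHz mod fs = 10 kHz.
10 kHz ≤ fs/2 = 27.5 kHz, appears at 10 kHz.
120 kHz and 155 kHz both map to 10 kHz.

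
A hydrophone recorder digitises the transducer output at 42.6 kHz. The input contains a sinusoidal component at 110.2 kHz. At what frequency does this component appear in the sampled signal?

110.2 kHz mod fs = 25 kHz.
25 kHz > fs/2 = 21.3 kHz, folds to fs − 25 kHz = 17.6 kHz.

17.6 kHz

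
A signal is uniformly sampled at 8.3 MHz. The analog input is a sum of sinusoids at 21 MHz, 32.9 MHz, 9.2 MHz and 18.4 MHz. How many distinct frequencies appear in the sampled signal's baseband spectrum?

4

fs/2 = 4.15 MHz.
21 MHz mod fs = 4.4 MHz.
4.4 MHz > fs/2 = 4.15 MHz, folds to fs − 4.4 MHz = 3.9 MHz.
32.9 MHz mod fs = 8 MHz.
8 MHz > fs/2 = 4.15 MHz, folds to fs − 8 MHz = 0.3 MHz.
9.2 MHz mod fs = 0.9 MHz.
0.9 MHz ≤ fs/2 = 4.15 MHz, appears at 0.9 MHz.
18.4 MHz mod fs = 1.8 MHz.
1.8 MHz ≤ fs/2 = 4.15 MHz, appears at 1.8 MHz.
Distinct values: {0.3 MHz, 0.9 MHz, 1.8 MHz, 3.9 MHz} → 4.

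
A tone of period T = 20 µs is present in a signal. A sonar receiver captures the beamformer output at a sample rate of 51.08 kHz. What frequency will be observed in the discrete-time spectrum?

T = 20 µs → f = 1/T = 50 kHz.
50 kHz > fs/2 = 25.54 kHz, folds to fs − 50 kHz = 1.08 kHz.

1.08 kHz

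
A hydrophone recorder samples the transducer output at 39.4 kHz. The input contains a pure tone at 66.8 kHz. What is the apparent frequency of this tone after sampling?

66.8 kHz mod fs = 27.4 kHz.
27.4 kHz > fs/2 = 19.7 kHz, folds to fs − 27.4 kHz = 12 kHz.

12 kHz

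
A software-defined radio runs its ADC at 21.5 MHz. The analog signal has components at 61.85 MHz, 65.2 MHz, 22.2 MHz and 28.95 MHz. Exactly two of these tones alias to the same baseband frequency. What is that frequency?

0.7 MHz

fs/2 = 10.75 MHz.
61.85 MHz mod fs = 18.85 MHz.
18.85 MHz > fs/2 = 10.75 MHz, folds to fs − 18.85 MHz = 2.65 MHz.
65.2 MHz mod fs = 0.7 MHz.
0.7 MHz ≤ fs/2 = 10.75 MHz, appears at 0.7 MHz.
22.2 MHz mod fs = 0.7 MHz.
0.7 MHz ≤ fs/2 = 10.75 MHz, appears at 0.7 MHz.
28.95 MHz mod fs = 7.45 MHz.
7.45 MHz ≤ fs/2 = 10.75 MHz, appears at 7.45 MHz.
22.2 MHz and 65.2 MHz both map to 0.7 MHz.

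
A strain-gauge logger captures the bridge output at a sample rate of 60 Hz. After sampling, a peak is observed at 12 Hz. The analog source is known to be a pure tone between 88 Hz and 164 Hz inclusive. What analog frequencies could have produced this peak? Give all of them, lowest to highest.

108 Hz, 132 Hz

Frequencies that alias to 12 Hz are k·fs ± 12 Hz for integer k ≥ 0.
k=0: 12 Hz.
k=1: 48 Hz, 72 Hz.
k=2: 108 Hz, 132 Hz.
k=3: 168 Hz, 192 Hz.
Within [88 Hz, 164 Hz]: 108 Hz, 132 Hz.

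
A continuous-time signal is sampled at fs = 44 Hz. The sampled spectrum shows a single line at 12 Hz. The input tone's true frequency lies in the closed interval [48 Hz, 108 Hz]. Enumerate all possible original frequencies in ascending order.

Frequencies that alias to 12 Hz are k·fs ± 12 Hz for integer k ≥ 0.
k=0: 12 Hz.
k=1: 32 Hz, 56 Hz.
k=2: 76 Hz, 100 Hz.
k=3: 120 Hz, 144 Hz.
Within [48 Hz, 108 Hz]: 56 Hz, 76 Hz, 100 Hz.

56 Hz, 76 Hz, 100 Hz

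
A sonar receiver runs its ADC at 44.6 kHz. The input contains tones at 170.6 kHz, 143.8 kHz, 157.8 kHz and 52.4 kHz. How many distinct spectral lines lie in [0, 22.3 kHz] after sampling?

fs/2 = 22.3 kHz.
170.6 kHz mod fs = 36.8 kHz.
36.8 kHz > fs/2 = 22.3 kHz, folds to fs − 36.8 kHz = 7.8 kHz.
143.8 kHz mod fs = 10 kHz.
10 kHz ≤ fs/2 = 22.3 kHz, appears at 10 kHz.
157.8 kHz mod fs = 24 kHz.
24 kHz > fs/2 = 22.3 kHz, folds to fs − 24 kHz = 20.6 kHz.
52.4 kHz mod fs = 7.8 kHz.
7.8 kHz ≤ fs/2 = 22.3 kHz, appears at 7.8 kHz.
Distinct values: {7.8 kHz, 10 kHz, 20.6 kHz} → 3.

3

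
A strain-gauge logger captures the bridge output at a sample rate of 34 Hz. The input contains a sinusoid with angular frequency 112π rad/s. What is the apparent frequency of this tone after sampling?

12 Hz

ω = 112π rad/s → f = ω/(2π) = 56 Hz.
56 Hz mod fs = 22 Hz.
22 Hz > fs/2 = 17 Hz, folds to fs − 22 Hz = 12 Hz.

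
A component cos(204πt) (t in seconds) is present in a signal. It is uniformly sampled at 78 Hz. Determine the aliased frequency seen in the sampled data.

ω = 204π rad/s → f = ω/(2π) = 102 Hz.
102 Hz mod fs = 24 Hz.
24 Hz ≤ fs/2 = 39 Hz, appears at 24 Hz.

24 Hz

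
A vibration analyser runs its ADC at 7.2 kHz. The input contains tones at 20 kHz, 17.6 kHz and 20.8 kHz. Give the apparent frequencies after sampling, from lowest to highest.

0.8 kHz, 1.6 kHz, 3.2 kHz

fs/2 = 3.6 kHz.
20 kHz mod fs = 5.6 kHz.
5.6 kHz > fs/2 = 3.6 kHz, folds to fs − 5.6 kHz = 1.6 kHz.
17.6 kHz mod fs = 3.2 kHz.
3.2 kHz ≤ fs/2 = 3.6 kHz, appears at 3.2 kHz.
20.8 kHz mod fs = 6.4 kHz.
6.4 kHz > fs/2 = 3.6 kHz, folds to fs − 6.4 kHz = 0.8 kHz.
Distinct values: {0.8 kHz, 1.6 kHz, 3.2 kHz}.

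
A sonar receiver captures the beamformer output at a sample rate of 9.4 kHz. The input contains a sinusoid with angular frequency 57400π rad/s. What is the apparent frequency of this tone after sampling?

ω = 57400π rad/s → f = ω/(2π) = 28700 Hz = 28.7 kHz.
28.7 kHz mod fs = 0.5 kHz.
0.5 kHz ≤ fs/2 = 4.7 kHz, appears at 0.5 kHz.

0.5 kHz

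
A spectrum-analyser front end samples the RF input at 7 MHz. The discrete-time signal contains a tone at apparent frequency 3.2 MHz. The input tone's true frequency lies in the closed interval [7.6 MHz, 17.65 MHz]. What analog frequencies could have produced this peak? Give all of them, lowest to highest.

Frequencies that alias to 3.2 MHz are k·fs ± 3.2 MHz for integer k ≥ 0.
k=0: 3.2 MHz.
k=1: 3.8 MHz, 10.2 MHz.
k=2: 10.8 MHz, 17.2 MHz.
k=3: 17.8 MHz, 24.2 MHz.
Within [7.6 MHz, 17.65 MHz]: 10.2 MHz, 10.8 MHz, 17.2 MHz.

10.2 MHz, 10.8 MHz, 17.2 MHz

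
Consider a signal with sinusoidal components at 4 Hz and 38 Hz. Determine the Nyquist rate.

76 Hz

Highest-frequency component: 38 Hz.
Nyquist rate = 2 × 38 Hz = 76 Hz.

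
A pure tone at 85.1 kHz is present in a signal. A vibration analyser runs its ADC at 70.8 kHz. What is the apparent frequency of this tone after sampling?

85.1 kHz mod fs = 14.3 kHz.
14.3 kHz ≤ fs/2 = 35.4 kHz, appears at 14.3 kHz.

14.3 kHz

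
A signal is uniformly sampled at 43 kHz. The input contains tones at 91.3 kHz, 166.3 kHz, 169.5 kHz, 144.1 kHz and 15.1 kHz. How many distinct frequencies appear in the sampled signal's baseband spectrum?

fs/2 = 21.5 kHz.
91.3 kHz mod fs = 5.3 kHz.
5.3 kHz ≤ fs/2 = 21.5 kHz, appears at 5.3 kHz.
166.3 kHz mod fs = 37.3 kHz.
37.3 kHz > fs/2 = 21.5 kHz, folds to fs − 37.3 kHz = 5.7 kHz.
169.5 kHz mod fs = 40.5 kHz.
40.5 kHz > fs/2 = 21.5 kHz, folds to fs − 40.5 kHz = 2.5 kHz.
144.1 kHz mod fs = 15.1 kHz.
15.1 kHz ≤ fs/2 = 21.5 kHz, appears at 15.1 kHz.
15.1 kHz ≤ fs/2 = 21.5 kHz, passes unchanged.
Distinct values: {2.5 kHz, 5.3 kHz, 5.7 kHz, 15.1 kHz} → 4.

4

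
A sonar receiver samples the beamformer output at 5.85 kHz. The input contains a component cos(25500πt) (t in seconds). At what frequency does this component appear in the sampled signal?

1.05 kHz

ω = 25500π rad/s → f = ω/(2π) = 12750 Hz = 12.75 kHz.
12.75 kHz mod fs = 1.05 kHz.
1.05 kHz ≤ fs/2 = 2.925 kHz, appears at 1.05 kHz.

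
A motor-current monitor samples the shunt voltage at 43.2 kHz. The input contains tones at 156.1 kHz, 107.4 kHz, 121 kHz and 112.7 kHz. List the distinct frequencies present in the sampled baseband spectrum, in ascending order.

8.6 kHz, 16.7 kHz, 16.9 kHz, 21 kHz

fs/2 = 21.6 kHz.
156.1 kHz mod fs = 26.5 kHz.
26.5 kHz > fs/2 = 21.6 kHz, folds to fs − 26.5 kHz = 16.7 kHz.
107.4 kHz mod fs = 21 kHz.
21 kHz ≤ fs/2 = 21.6 kHz, appears at 21 kHz.
121 kHz mod fs = 34.6 kHz.
34.6 kHz > fs/2 = 21.6 kHz, folds to fs − 34.6 kHz = 8.6 kHz.
112.7 kHz mod fs = 26.3 kHz.
26.3 kHz > fs/2 = 21.6 kHz, folds to fs − 26.3 kHz = 16.9 kHz.
Distinct values: {8.6 kHz, 16.7 kHz, 16.9 kHz, 21 kHz}.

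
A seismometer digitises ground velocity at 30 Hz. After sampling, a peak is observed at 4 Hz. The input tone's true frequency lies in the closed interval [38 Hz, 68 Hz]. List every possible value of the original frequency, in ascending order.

Frequencies that alias to 4 Hz are k·fs ± 4 Hz for integer k ≥ 0.
k=0: 4 Hz.
k=1: 26 Hz, 34 Hz.
k=2: 56 Hz, 64 Hz.
k=3: 86 Hz, 94 Hz.
Within [38 Hz, 68 Hz]: 56 Hz, 64 Hz.

56 Hz, 64 Hz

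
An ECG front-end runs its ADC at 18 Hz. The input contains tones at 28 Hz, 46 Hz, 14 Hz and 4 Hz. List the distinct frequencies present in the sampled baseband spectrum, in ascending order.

4 Hz, 8 Hz

fs/2 = 9 Hz.
28 Hz mod fs = 10 Hz.
10 Hz > fs/2 = 9 Hz, folds to fs − 10 Hz = 8 Hz.
46 Hz mod fs = 10 Hz.
10 Hz > fs/2 = 9 Hz, folds to fs − 10 Hz = 8 Hz.
14 Hz > fs/2 = 9 Hz, folds to fs − 14 Hz = 4 Hz.
4 Hz ≤ fs/2 = 9 Hz, passes unchanged.
Distinct values: {4 Hz, 8 Hz}.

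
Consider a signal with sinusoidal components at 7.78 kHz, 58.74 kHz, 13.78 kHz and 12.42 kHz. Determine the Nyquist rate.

117.48 kHz

Highest-frequency component: 58.74 kHz.
Nyquist rate = 2 × 58.74 kHz = 117.48 kHz.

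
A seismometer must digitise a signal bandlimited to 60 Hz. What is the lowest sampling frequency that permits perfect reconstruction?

Nyquist rate = 2 × 60 Hz = 120 Hz.

120 Hz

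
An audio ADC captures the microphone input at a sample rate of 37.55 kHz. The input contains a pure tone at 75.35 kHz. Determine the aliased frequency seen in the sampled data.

0.25 kHz

75.35 kHz mod fs = 0.25 kHz.
0.25 kHz ≤ fs/2 = 18.775 kHz, appears at 0.25 kHz.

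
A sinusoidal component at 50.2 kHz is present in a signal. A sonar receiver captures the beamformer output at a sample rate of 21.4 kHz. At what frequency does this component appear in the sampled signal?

7.4 kHz

50.2 kHz mod fs = 7.4 kHz.
7.4 kHz ≤ fs/2 = 10.7 kHz, appears at 7.4 kHz.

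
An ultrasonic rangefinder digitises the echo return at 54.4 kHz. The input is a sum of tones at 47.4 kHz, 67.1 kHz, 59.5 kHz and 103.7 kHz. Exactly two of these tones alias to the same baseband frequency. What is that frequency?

5.1 kHz

fs/2 = 27.2 kHz.
47.4 kHz > fs/2 = 27.2 kHz, folds to fs − 47.4 kHz = 7 kHz.
67.1 kHz mod fs = 12.7 kHz.
12.7 kHz ≤ fs/2 = 27.2 kHz, appears at 12.7 kHz.
59.5 kHz mod fs = 5.1 kHz.
5.1 kHz ≤ fs/2 = 27.2 kHz, appears at 5.1 kHz.
103.7 kHz mod fs = 49.3 kHz.
49.3 kHz > fs/2 = 27.2 kHz, folds to fs − 49.3 kHz = 5.1 kHz.
59.5 kHz and 103.7 kHz both map to 5.1 kHz.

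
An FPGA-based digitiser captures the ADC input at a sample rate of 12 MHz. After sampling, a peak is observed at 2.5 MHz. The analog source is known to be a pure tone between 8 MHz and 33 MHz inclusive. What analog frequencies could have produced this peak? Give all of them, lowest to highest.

Frequencies that alias to 2.5 MHz are k·fs ± 2.5 MHz for integer k ≥ 0.
k=0: 2.5 MHz.
k=1: 9.5 MHz, 14.5 MHz.
k=2: 21.5 MHz, 26.5 MHz.
k=3: 33.5 MHz, 38.5 MHz.
Within [8 MHz, 33 MHz]: 9.5 MHz, 14.5 MHz, 21.5 MHz, 26.5 MHz.

9.5 MHz, 14.5 MHz, 21.5 MHz, 26.5 MHz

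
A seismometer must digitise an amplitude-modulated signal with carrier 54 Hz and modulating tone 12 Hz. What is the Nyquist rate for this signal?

132 Hz

AM sidebands sit at fc ± fm = 42 Hz and 66 Hz.
Highest-frequency component: 66 Hz.
Nyquist rate = 2 × 66 Hz = 132 Hz.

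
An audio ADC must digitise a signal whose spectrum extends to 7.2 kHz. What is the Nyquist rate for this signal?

Nyquist rate = 2 × 7.2 kHz = 14.4 kHz.

14.4 kHz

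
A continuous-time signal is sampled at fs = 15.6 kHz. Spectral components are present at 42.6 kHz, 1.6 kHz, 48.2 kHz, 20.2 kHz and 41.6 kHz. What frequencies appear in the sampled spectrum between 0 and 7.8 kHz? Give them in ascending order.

fs/2 = 7.8 kHz.
42.6 kHz mod fs = 11.4 kHz.
11.4 kHz > fs/2 = 7.8 kHz, folds to fs − 11.4 kHz = 4.2 kHz.
1.6 kHz ≤ fs/2 = 7.8 kHz, passes unchanged.
48.2 kHz mod fs = 1.4 kHz.
1.4 kHz ≤ fs/2 = 7.8 kHz, appears at 1.4 kHz.
20.2 kHz mod fs = 4.6 kHz.
4.6 kHz ≤ fs/2 = 7.8 kHz, appears at 4.6 kHz.
41.6 kHz mod fs = 10.4 kHz.
10.4 kHz > fs/2 = 7.8 kHz, folds to fs − 10.4 kHz = 5.2 kHz.
Distinct values: {1.4 kHz, 1.6 kHz, 4.2 kHz, 4.6 kHz, 5.2 kHz}.

1.4 kHz, 1.6 kHz, 4.2 kHz, 4.6 kHz, 5.2 kHz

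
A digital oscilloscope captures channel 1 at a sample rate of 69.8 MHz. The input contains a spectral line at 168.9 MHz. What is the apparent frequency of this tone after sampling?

29.3 MHz

168.9 MHz mod fs = 29.3 MHz.
29.3 MHz ≤ fs/2 = 34.9 MHz, appears at 29.3 MHz.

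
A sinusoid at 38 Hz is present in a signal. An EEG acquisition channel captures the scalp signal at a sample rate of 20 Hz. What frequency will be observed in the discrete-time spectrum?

38 Hz mod fs = 18 Hz.
18 Hz > fs/2 = 10 Hz, folds to fs − 18 Hz = 2 Hz.

2 Hz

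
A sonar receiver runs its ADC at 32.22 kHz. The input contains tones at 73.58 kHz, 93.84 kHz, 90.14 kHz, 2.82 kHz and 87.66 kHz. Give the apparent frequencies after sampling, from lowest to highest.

2.82 kHz, 6.52 kHz, 9 kHz, 9.14 kHz

fs/2 = 16.11 kHz.
73.58 kHz mod fs = 9.14 kHz.
9.14 kHz ≤ fs/2 = 16.11 kHz, appears at 9.14 kHz.
93.84 kHz mod fs = 29.4 kHz.
29.4 kHz > fs/2 = 16.11 kHz, folds to fs − 29.4 kHz = 2.82 kHz.
90.14 kHz mod fs = 25.7 kHz.
25.7 kHz > fs/2 = 16.11 kHz, folds to fs − 25.7 kHz = 6.52 kHz.
2.82 kHz ≤ fs/2 = 16.11 kHz, passes unchanged.
87.66 kHz mod fs = 23.22 kHz.
23.22 kHz > fs/2 = 16.11 kHz, folds to fs − 23.22 kHz = 9 kHz.
Distinct values: {2.82 kHz, 6.52 kHz, 9 kHz, 9.14 kHz}.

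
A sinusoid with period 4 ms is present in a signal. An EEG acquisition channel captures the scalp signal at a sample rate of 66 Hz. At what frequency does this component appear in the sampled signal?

T = 4 ms → f = 1/T = 250 Hz.
250 Hz mod fs = 52 Hz.
52 Hz > fs/2 = 33 Hz, folds to fs − 52 Hz = 14 Hz.

14 Hz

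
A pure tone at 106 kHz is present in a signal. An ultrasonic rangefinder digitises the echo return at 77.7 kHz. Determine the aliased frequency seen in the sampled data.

106 kHz mod fs = 28.3 kHz.
28.3 kHz ≤ fs/2 = 38.85 kHz, appears at 28.3 kHz.

28.3 kHz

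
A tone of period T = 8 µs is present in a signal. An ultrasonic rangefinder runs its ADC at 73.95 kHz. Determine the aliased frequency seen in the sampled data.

22.9 kHz

T = 8 µs → f = 1/T = 125 kHz.
125 kHz mod fs = 51.05 kHz.
51.05 kHz > fs/2 = 36.975 kHz, folds to fs − 51.05 kHz = 22.9 kHz.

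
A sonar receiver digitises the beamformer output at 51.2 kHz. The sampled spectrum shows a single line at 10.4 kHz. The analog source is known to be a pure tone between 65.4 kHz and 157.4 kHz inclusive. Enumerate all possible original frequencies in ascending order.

92 kHz, 112.8 kHz, 143.2 kHz

Frequencies that alias to 10.4 kHz are k·fs ± 10.4 kHz for integer k ≥ 0.
k=0: 10.4 kHz.
k=1: 40.8 kHz, 61.6 kHz.
k=2: 92 kHz, 112.8 kHz.
k=3: 143.2 kHz, 164 kHz.
k=4: 194.4 kHz, 215.2 kHz.
Within [65.4 kHz, 157.4 kHz]: 92 kHz, 112.8 kHz, 143.2 kHz.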